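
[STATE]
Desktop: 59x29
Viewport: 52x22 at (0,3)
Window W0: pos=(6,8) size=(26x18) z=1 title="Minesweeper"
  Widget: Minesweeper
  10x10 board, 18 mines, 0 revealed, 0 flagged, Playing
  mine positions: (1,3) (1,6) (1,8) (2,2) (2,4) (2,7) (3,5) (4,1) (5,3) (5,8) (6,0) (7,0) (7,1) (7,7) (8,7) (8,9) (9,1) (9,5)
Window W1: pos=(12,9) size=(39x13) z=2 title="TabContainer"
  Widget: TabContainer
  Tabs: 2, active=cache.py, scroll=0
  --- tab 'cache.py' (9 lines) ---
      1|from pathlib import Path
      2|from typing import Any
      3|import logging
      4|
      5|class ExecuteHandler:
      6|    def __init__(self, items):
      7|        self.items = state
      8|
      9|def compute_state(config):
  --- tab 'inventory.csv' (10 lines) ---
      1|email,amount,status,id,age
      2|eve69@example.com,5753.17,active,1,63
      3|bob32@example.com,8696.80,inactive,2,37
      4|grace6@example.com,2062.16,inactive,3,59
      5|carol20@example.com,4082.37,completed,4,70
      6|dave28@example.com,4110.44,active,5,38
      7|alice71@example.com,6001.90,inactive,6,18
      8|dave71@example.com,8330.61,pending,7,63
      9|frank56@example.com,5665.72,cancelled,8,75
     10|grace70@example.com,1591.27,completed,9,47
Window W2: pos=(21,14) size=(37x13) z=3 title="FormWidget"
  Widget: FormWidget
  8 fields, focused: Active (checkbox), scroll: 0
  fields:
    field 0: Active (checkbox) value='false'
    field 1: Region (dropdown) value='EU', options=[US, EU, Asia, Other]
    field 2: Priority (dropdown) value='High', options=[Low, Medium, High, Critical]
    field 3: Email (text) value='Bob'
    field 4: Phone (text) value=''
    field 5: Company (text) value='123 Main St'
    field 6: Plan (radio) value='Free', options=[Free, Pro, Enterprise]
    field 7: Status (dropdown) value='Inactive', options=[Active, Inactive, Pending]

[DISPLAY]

                                                    
                                                    
                                                    
                                                    
                                                    
      ┏━━━━━━━━━━━━━━━━━━━━━━━━┓                    
      ┃ Mine┏━━━━━━━━━━━━━━━━━━━━━━━━━━━━━━━━━━━━━┓ 
      ┠─────┃ TabContainer                        ┃ 
      ┃■■■■■┠─────────────────────────────────────┨ 
      ┃■■■■■┃[cache.py]│ inventory.csv            ┃ 
      ┃■■■■■┃─────────────────────────────────────┃ 
      ┃■■■■■┃from pat┏━━━━━━━━━━━━━━━━━━━━━━━━━━━━━━
      ┃■■■■■┃from typ┃ FormWidget                   
      ┃■■■■■┃import l┠──────────────────────────────
      ┃■■■■■┃        ┃> Active:     [ ]             
      ┃■■■■■┃class Ex┃  Region:     [EU             
      ┃■■■■■┃    def ┃  Priority:   [High           
      ┃■■■■■┃        ┃  Email:      [Bob            
      ┃     ┗━━━━━━━━┃  Phone:      [               
      ┃              ┃  Company:    [123 Main St    
      ┃              ┃  Plan:       (●) Free  ( ) Pr
      ┃              ┃  Status:     [Inactive       


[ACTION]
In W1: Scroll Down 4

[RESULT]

                                                    
                                                    
                                                    
                                                    
                                                    
      ┏━━━━━━━━━━━━━━━━━━━━━━━━┓                    
      ┃ Mine┏━━━━━━━━━━━━━━━━━━━━━━━━━━━━━━━━━━━━━┓ 
      ┠─────┃ TabContainer                        ┃ 
      ┃■■■■■┠─────────────────────────────────────┨ 
      ┃■■■■■┃[cache.py]│ inventory.csv            ┃ 
      ┃■■■■■┃─────────────────────────────────────┃ 
      ┃■■■■■┃class Ex┏━━━━━━━━━━━━━━━━━━━━━━━━━━━━━━
      ┃■■■■■┃    def ┃ FormWidget                   
      ┃■■■■■┃        ┠──────────────────────────────
      ┃■■■■■┃        ┃> Active:     [ ]             
      ┃■■■■■┃def comp┃  Region:     [EU             
      ┃■■■■■┃        ┃  Priority:   [High           
      ┃■■■■■┃        ┃  Email:      [Bob            
      ┃     ┗━━━━━━━━┃  Phone:      [               
      ┃              ┃  Company:    [123 Main St    
      ┃              ┃  Plan:       (●) Free  ( ) Pr
      ┃              ┃  Status:     [Inactive       


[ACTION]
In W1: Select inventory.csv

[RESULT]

                                                    
                                                    
                                                    
                                                    
                                                    
      ┏━━━━━━━━━━━━━━━━━━━━━━━━┓                    
      ┃ Mine┏━━━━━━━━━━━━━━━━━━━━━━━━━━━━━━━━━━━━━┓ 
      ┠─────┃ TabContainer                        ┃ 
      ┃■■■■■┠─────────────────────────────────────┨ 
      ┃■■■■■┃ cache.py │[inventory.csv]           ┃ 
      ┃■■■■■┃─────────────────────────────────────┃ 
      ┃■■■■■┃email,am┏━━━━━━━━━━━━━━━━━━━━━━━━━━━━━━
      ┃■■■■■┃eve69@ex┃ FormWidget                   
      ┃■■■■■┃bob32@ex┠──────────────────────────────
      ┃■■■■■┃grace6@e┃> Active:     [ ]             
      ┃■■■■■┃carol20@┃  Region:     [EU             
      ┃■■■■■┃dave28@e┃  Priority:   [High           
      ┃■■■■■┃alice71@┃  Email:      [Bob            
      ┃     ┗━━━━━━━━┃  Phone:      [               
      ┃              ┃  Company:    [123 Main St    
      ┃              ┃  Plan:       (●) Free  ( ) Pr
      ┃              ┃  Status:     [Inactive       


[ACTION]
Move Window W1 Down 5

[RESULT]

                                                    
                                                    
                                                    
                                                    
                                                    
      ┏━━━━━━━━━━━━━━━━━━━━━━━━┓                    
      ┃ Minesweeper            ┃                    
      ┠────────────────────────┨                    
      ┃■■■■■■■■■■              ┃                    
      ┃■■■■■■■■■■              ┃                    
      ┃■■■■■■■■■■              ┃                    
      ┃■■■■■┏━━━━━━━━┏━━━━━━━━━━━━━━━━━━━━━━━━━━━━━━
      ┃■■■■■┃ TabCont┃ FormWidget                   
      ┃■■■■■┠────────┠──────────────────────────────
      ┃■■■■■┃ cache.p┃> Active:     [ ]             
      ┃■■■■■┃────────┃  Region:     [EU             
      ┃■■■■■┃email,am┃  Priority:   [High           
      ┃■■■■■┃eve69@ex┃  Email:      [Bob            
      ┃     ┃bob32@ex┃  Phone:      [               
      ┃     ┃grace6@e┃  Company:    [123 Main St    
      ┃     ┃carol20@┃  Plan:       (●) Free  ( ) Pr
      ┃     ┃dave28@e┃  Status:     [Inactive       


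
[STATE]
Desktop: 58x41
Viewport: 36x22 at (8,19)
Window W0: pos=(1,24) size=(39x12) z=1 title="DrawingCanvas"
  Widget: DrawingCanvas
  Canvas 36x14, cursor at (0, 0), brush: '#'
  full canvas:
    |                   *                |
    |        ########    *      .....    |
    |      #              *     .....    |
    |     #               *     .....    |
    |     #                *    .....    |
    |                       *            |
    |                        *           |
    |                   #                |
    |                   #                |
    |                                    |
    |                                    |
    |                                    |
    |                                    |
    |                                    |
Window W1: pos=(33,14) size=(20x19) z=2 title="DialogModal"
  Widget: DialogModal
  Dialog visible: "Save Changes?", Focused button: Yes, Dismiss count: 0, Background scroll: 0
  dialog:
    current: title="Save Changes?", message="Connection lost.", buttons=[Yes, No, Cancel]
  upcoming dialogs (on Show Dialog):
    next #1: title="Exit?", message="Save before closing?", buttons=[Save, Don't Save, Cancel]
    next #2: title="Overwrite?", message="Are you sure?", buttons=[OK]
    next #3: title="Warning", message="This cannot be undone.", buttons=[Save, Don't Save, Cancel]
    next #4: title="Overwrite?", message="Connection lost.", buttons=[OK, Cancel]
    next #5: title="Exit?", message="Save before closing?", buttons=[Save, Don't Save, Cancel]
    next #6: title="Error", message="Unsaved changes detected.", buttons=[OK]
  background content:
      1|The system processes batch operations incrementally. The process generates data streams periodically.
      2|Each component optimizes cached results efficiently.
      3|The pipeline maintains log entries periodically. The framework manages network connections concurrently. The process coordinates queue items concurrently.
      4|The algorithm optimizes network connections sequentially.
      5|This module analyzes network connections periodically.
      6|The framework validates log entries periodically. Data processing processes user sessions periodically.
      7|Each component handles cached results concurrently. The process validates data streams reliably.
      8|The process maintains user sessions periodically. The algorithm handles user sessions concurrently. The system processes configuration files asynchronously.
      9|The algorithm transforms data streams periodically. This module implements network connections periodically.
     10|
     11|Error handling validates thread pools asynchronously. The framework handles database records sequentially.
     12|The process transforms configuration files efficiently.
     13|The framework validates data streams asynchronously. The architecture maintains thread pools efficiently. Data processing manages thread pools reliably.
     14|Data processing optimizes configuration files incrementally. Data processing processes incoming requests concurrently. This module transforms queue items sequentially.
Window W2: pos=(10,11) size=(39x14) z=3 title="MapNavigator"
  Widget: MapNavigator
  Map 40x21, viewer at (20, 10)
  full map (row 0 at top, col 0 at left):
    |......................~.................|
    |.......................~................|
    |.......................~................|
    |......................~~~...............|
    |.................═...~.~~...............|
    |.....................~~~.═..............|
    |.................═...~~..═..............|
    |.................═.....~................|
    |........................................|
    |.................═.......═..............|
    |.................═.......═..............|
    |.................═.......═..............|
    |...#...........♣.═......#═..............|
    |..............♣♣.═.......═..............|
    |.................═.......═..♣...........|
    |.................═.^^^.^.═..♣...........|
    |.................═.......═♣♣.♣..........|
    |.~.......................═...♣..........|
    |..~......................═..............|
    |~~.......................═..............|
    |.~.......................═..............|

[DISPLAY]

  ┃...............═..@....═.........
  ┃...............═.......═.........
  ┃.#...........♣.═......#═.........
  ┃............♣♣.═.......═.........
  ┃...............═.......═..♣......
━━┗━━━━━━━━━━━━━━━━━━━━━━━━━━━━━━━━━
ngCanvas                 ┃Th│[Yes]  
─────────────────────────┃  └───────
             *           ┃Error hand
  ########    *      ....┃The proces
#              *     ....┃The framew
               *     ....┃Data proce
                *    ....┃          
                 *       ┗━━━━━━━━━━
                  *            ┃    
             #                 ┃    
━━━━━━━━━━━━━━━━━━━━━━━━━━━━━━━┛    
                                    
                                    
                                    
                                    
                                    


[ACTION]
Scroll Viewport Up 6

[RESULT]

  ┠─────────────────────────────────
  ┃...................~~~.═.........
  ┃...............═...~~..═.........
  ┃...............═.....~...........
  ┃.................................
  ┃...............═.......═.........
  ┃...............═..@....═.........
  ┃...............═.......═.........
  ┃.#...........♣.═......#═.........
  ┃............♣♣.═.......═.........
  ┃...............═.......═..♣......
━━┗━━━━━━━━━━━━━━━━━━━━━━━━━━━━━━━━━
ngCanvas                 ┃Th│[Yes]  
─────────────────────────┃  └───────
             *           ┃Error hand
  ########    *      ....┃The proces
#              *     ....┃The framew
               *     ....┃Data proce
                *    ....┃          
                 *       ┗━━━━━━━━━━
                  *            ┃    
             #                 ┃    


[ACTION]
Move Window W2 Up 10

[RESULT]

  ┃...............═.......═..♣......
  ┗━━━━━━━━━━━━━━━━━━━━━━━━━━━━━━━━━
                         ┃ DialogMod
                         ┠──────────
                         ┃The system
                         ┃Each compo
                         ┃The pipeli
                         ┃The algori
                         ┃This modul
                         ┃Th┌───────
                         ┃Ea│Save Ch
━━━━━━━━━━━━━━━━━━━━━━━━━┃Th│Connect
ngCanvas                 ┃Th│[Yes]  
─────────────────────────┃  └───────
             *           ┃Error hand
  ########    *      ....┃The proces
#              *     ....┃The framew
               *     ....┃Data proce
                *    ....┃          
                 *       ┗━━━━━━━━━━
                  *            ┃    
             #                 ┃    


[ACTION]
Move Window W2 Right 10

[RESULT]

           ┃...............═.......═
           ┗━━━━━━━━━━━━━━━━━━━━━━━━
                         ┃ DialogMod
                         ┠──────────
                         ┃The system
                         ┃Each compo
                         ┃The pipeli
                         ┃The algori
                         ┃This modul
                         ┃Th┌───────
                         ┃Ea│Save Ch
━━━━━━━━━━━━━━━━━━━━━━━━━┃Th│Connect
ngCanvas                 ┃Th│[Yes]  
─────────────────────────┃  └───────
             *           ┃Error hand
  ########    *      ....┃The proces
#              *     ....┃The framew
               *     ....┃Data proce
                *    ....┃          
                 *       ┗━━━━━━━━━━
                  *            ┃    
             #                 ┃    


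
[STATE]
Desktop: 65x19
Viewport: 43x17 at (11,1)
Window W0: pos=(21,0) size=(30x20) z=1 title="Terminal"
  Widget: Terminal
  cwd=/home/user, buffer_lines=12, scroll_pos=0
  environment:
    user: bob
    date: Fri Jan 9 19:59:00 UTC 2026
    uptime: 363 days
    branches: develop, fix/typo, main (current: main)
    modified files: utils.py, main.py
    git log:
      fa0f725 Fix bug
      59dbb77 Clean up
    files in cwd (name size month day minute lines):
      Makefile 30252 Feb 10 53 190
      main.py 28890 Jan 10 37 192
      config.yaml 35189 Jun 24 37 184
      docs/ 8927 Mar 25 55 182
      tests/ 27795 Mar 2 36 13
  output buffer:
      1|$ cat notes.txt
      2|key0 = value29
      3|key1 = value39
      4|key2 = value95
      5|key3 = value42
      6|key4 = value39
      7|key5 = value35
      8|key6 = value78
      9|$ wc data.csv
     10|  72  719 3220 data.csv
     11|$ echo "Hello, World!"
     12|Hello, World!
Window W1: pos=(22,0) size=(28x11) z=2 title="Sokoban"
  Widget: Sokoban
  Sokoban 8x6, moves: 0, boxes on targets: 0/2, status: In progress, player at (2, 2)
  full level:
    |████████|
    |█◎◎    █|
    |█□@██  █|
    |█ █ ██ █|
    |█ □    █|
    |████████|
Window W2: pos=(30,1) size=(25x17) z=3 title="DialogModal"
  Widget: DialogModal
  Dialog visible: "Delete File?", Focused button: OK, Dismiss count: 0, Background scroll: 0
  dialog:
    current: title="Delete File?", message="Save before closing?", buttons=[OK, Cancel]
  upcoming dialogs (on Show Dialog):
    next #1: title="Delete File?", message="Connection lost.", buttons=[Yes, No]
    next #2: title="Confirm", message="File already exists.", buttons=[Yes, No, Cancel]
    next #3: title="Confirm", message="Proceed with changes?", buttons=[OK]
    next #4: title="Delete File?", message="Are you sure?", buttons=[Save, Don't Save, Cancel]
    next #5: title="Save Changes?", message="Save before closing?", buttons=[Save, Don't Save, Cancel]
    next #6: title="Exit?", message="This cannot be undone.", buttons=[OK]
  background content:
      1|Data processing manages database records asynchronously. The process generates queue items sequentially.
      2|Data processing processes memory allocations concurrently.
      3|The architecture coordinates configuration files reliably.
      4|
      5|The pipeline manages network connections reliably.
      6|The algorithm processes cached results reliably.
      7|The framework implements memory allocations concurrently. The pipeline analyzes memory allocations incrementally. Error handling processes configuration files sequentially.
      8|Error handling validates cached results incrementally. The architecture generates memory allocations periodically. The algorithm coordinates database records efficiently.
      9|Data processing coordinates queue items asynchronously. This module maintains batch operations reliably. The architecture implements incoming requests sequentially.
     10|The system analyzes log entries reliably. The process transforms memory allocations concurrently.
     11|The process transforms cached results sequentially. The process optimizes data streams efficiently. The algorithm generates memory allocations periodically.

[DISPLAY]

          ┃┃ Sokoba┏━━━━━━━━━━━━━━━━━━━━━━━
          ┠┠───────┃ DialogModal           
          ┃┃███████┠───────────────────────
          ┃┃█◎◎    ┃Data processing manages
          ┃┃█□@██  ┃Data processing process
          ┃┃█ █ ██ ┃The architecture coordi
          ┃┃█ □    ┃                       
          ┃┃███████┃Th┌─────────────────┐ne
          ┃┃Moves: ┃Th│   Delete File?  │es
          ┃┗━━━━━━━┃Th│Save before closi│nt
          ┃$ wc dat┃Er│  [OK]  Cancel   │te
          ┃  72  71┃Da└─────────────────┘in
          ┃$ echo "┃The system analyzes log
          ┃Hello, W┃The process transforms 
          ┃$ █     ┃                       
          ┃        ┃                       
          ┃        ┗━━━━━━━━━━━━━━━━━━━━━━━


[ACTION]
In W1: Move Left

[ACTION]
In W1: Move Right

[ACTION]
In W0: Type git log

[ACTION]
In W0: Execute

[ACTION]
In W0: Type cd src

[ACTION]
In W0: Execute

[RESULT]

          ┃┃ Sokoba┏━━━━━━━━━━━━━━━━━━━━━━━
          ┠┠───────┃ DialogModal           
          ┃┃███████┠───────────────────────
          ┃┃█◎◎    ┃Data processing manages
          ┃┃█□@██  ┃Data processing process
          ┃┃█ █ ██ ┃The architecture coordi
          ┃┃█ □    ┃                       
          ┃┃███████┃Th┌─────────────────┐ne
          ┃┃Moves: ┃Th│   Delete File?  │es
          ┃┗━━━━━━━┃Th│Save before closi│nt
          ┃$ echo "┃Er│  [OK]  Cancel   │te
          ┃Hello, W┃Da└─────────────────┘in
          ┃$ git lo┃The system analyzes log
          ┃fa0f725 ┃The process transforms 
          ┃59dbb77 ┃                       
          ┃$ cd src┃                       
          ┃        ┗━━━━━━━━━━━━━━━━━━━━━━━


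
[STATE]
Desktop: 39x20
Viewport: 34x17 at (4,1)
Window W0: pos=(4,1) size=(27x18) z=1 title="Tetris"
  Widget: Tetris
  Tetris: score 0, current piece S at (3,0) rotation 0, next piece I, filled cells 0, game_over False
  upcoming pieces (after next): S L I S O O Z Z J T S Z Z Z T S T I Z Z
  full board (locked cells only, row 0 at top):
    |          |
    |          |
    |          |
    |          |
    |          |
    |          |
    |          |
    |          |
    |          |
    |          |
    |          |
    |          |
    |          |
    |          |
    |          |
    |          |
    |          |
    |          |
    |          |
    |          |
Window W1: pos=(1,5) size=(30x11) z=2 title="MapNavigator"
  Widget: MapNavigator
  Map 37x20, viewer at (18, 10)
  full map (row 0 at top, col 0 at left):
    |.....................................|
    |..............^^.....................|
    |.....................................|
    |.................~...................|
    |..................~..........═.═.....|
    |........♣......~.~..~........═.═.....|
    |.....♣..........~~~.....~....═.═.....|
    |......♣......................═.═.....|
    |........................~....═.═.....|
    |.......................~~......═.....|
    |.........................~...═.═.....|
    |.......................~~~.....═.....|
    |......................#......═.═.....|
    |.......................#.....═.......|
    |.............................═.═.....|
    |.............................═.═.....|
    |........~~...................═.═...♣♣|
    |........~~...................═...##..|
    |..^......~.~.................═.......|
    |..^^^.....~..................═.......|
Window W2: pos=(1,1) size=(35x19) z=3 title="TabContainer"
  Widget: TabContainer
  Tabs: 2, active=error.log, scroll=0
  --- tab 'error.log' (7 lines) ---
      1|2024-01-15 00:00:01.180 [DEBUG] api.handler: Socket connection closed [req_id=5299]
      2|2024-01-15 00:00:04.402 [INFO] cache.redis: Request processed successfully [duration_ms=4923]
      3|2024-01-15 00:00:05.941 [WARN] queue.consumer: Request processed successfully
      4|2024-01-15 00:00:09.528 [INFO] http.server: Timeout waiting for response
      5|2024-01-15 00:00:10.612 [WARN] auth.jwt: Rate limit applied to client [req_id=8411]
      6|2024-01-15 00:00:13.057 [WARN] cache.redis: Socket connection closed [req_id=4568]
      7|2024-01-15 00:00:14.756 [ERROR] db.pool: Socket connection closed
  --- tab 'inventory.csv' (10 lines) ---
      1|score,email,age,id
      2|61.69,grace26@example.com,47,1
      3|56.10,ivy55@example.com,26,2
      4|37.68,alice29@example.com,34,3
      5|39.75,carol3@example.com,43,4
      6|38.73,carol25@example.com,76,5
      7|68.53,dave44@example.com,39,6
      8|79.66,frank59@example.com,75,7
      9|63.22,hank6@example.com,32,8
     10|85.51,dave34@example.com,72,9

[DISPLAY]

━━━━━━━━━━━━━━━━━━━━━━━━━━━━━━━┓  
abContainer                    ┃  
───────────────────────────────┨  
rror.log]│ inventory.csv       ┃  
───────────────────────────────┃  
24-01-15 00:00:01.180 [DEBUG] a┃  
24-01-15 00:00:04.402 [INFO] ca┃  
24-01-15 00:00:05.941 [WARN] qu┃  
24-01-15 00:00:09.528 [INFO] ht┃  
24-01-15 00:00:10.612 [WARN] au┃  
24-01-15 00:00:13.057 [WARN] ca┃  
24-01-15 00:00:14.756 [ERROR] d┃  
                               ┃  
                               ┃  
                               ┃  
                               ┃  
                               ┃  


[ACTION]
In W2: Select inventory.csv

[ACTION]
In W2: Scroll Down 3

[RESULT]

━━━━━━━━━━━━━━━━━━━━━━━━━━━━━━━┓  
abContainer                    ┃  
───────────────────────────────┨  
rror.log │[inventory.csv]      ┃  
───────────────────────────────┃  
.68,alice29@example.com,34,3   ┃  
.75,carol3@example.com,43,4    ┃  
.73,carol25@example.com,76,5   ┃  
.53,dave44@example.com,39,6    ┃  
.66,frank59@example.com,75,7   ┃  
.22,hank6@example.com,32,8     ┃  
.51,dave34@example.com,72,9    ┃  
                               ┃  
                               ┃  
                               ┃  
                               ┃  
                               ┃  


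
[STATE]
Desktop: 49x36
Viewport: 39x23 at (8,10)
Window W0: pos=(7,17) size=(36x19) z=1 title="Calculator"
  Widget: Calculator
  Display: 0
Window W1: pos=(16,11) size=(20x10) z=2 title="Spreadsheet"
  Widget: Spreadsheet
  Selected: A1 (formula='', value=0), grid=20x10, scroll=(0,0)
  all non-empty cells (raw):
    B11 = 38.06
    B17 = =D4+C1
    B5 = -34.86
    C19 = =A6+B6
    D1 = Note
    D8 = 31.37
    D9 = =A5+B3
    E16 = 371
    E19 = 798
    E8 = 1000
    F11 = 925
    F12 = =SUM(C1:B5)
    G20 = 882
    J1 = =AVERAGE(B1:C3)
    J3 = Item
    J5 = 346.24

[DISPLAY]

                                       
        ┏━━━━━━━━━━━━━━━━━━┓           
        ┃ Spreadsheet      ┃           
        ┠──────────────────┨           
        ┃A1:               ┃           
        ┃       A       B  ┃           
        ┃------------------┃           
━━━━━━━━┃  1      [0]      ┃━━━━━━┓    
 Calcula┃  2        0      ┃      ┃    
────────┃  3        0      ┃──────┨    
        ┗━━━━━━━━━━━━━━━━━━┛     0┃    
┌───┬───┬───┬───┐                 ┃    
│ 7 │ 8 │ 9 │ ÷ │                 ┃    
├───┼───┼───┼───┤                 ┃    
│ 4 │ 5 │ 6 │ × │                 ┃    
├───┼───┼───┼───┤                 ┃    
│ 1 │ 2 │ 3 │ - │                 ┃    
├───┼───┼───┼───┤                 ┃    
│ 0 │ . │ = │ + │                 ┃    
├───┼───┼───┼───┤                 ┃    
│ C │ MC│ MR│ M+│                 ┃    
└───┴───┴───┴───┘                 ┃    
                                  ┃    


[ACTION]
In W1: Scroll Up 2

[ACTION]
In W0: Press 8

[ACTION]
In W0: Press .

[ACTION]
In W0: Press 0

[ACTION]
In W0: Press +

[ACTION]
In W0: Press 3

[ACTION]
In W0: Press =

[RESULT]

                                       
        ┏━━━━━━━━━━━━━━━━━━┓           
        ┃ Spreadsheet      ┃           
        ┠──────────────────┨           
        ┃A1:               ┃           
        ┃       A       B  ┃           
        ┃------------------┃           
━━━━━━━━┃  1      [0]      ┃━━━━━━┓    
 Calcula┃  2        0      ┃      ┃    
────────┃  3        0      ┃──────┨    
        ┗━━━━━━━━━━━━━━━━━━┛    11┃    
┌───┬───┬───┬───┐                 ┃    
│ 7 │ 8 │ 9 │ ÷ │                 ┃    
├───┼───┼───┼───┤                 ┃    
│ 4 │ 5 │ 6 │ × │                 ┃    
├───┼───┼───┼───┤                 ┃    
│ 1 │ 2 │ 3 │ - │                 ┃    
├───┼───┼───┼───┤                 ┃    
│ 0 │ . │ = │ + │                 ┃    
├───┼───┼───┼───┤                 ┃    
│ C │ MC│ MR│ M+│                 ┃    
└───┴───┴───┴───┘                 ┃    
                                  ┃    


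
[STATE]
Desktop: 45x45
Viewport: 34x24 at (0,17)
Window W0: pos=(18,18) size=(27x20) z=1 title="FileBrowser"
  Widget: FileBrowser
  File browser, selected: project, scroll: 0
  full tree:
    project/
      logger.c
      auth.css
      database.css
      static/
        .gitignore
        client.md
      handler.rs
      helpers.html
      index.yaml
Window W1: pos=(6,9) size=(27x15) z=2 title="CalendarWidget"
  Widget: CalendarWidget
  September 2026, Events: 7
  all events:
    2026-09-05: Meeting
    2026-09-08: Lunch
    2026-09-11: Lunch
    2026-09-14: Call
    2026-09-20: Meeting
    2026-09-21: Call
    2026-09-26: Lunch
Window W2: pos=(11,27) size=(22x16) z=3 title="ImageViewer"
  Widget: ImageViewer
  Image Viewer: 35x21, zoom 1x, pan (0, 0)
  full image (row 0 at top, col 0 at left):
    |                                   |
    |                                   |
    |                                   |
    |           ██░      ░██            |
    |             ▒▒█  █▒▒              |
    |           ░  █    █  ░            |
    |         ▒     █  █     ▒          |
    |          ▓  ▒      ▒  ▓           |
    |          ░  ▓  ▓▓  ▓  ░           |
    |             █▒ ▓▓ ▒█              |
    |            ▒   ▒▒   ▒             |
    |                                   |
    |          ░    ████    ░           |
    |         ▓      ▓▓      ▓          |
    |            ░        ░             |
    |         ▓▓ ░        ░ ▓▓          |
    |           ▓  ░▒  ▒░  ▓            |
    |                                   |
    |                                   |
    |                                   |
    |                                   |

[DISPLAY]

      ┃21* 22 23 24 25 26* 27   ┃ 
      ┃28 29 30                 ┃━
      ┃                         ┃ 
      ┃                         ┃─
      ┃                         ┃ 
      ┃                         ┃ 
      ┗━━━━━━━━━━━━━━━━━━━━━━━━━┛ 
                  ┃    database.cs
                  ┃    [+] static/
                  ┃    handler.rs 
           ┏━━━━━━━━━━━━━━━━━━━━┓m
           ┃ ImageViewer        ┃ 
           ┠────────────────────┨ 
           ┃                    ┃ 
           ┃                    ┃ 
           ┃                    ┃ 
           ┃           ██░      ┃ 
           ┃             ▒▒█  █▒┃ 
           ┃           ░  █    █┃ 
           ┃         ▒     █  █ ┃ 
           ┃          ▓  ▒      ┃━
           ┃          ░  ▓  ▓▓  ┃ 
           ┃             █▒ ▓▓ ▒┃ 
           ┃            ▒   ▒▒  ┃ 


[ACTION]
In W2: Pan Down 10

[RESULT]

      ┃21* 22 23 24 25 26* 27   ┃ 
      ┃28 29 30                 ┃━
      ┃                         ┃ 
      ┃                         ┃─
      ┃                         ┃ 
      ┃                         ┃ 
      ┗━━━━━━━━━━━━━━━━━━━━━━━━━┛ 
                  ┃    database.cs
                  ┃    [+] static/
                  ┃    handler.rs 
           ┏━━━━━━━━━━━━━━━━━━━━┓m
           ┃ ImageViewer        ┃ 
           ┠────────────────────┨ 
           ┃            ▒   ▒▒  ┃ 
           ┃                    ┃ 
           ┃          ░    ████ ┃ 
           ┃         ▓      ▓▓  ┃ 
           ┃            ░       ┃ 
           ┃         ▓▓ ░       ┃ 
           ┃           ▓  ░▒  ▒░┃ 
           ┃                    ┃━
           ┃                    ┃ 
           ┃                    ┃ 
           ┃                    ┃ 


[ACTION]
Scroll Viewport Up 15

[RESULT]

                                  
                                  
                                  
                                  
                                  
                                  
                                  
      ┏━━━━━━━━━━━━━━━━━━━━━━━━━┓ 
      ┃ CalendarWidget          ┃ 
      ┠─────────────────────────┨ 
      ┃      September 2026     ┃ 
      ┃Mo Tu We Th Fr Sa Su     ┃ 
      ┃    1  2  3  4  5*  6    ┃ 
      ┃ 7  8*  9 10 11* 12 13   ┃ 
      ┃14* 15 16 17 18 19 20*   ┃ 
      ┃21* 22 23 24 25 26* 27   ┃ 
      ┃28 29 30                 ┃━
      ┃                         ┃ 
      ┃                         ┃─
      ┃                         ┃ 
      ┃                         ┃ 
      ┗━━━━━━━━━━━━━━━━━━━━━━━━━┛ 
                  ┃    database.cs
                  ┃    [+] static/


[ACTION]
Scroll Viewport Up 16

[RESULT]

                                  
                                  
                                  
                                  
                                  
                                  
                                  
                                  
                                  
      ┏━━━━━━━━━━━━━━━━━━━━━━━━━┓ 
      ┃ CalendarWidget          ┃ 
      ┠─────────────────────────┨ 
      ┃      September 2026     ┃ 
      ┃Mo Tu We Th Fr Sa Su     ┃ 
      ┃    1  2  3  4  5*  6    ┃ 
      ┃ 7  8*  9 10 11* 12 13   ┃ 
      ┃14* 15 16 17 18 19 20*   ┃ 
      ┃21* 22 23 24 25 26* 27   ┃ 
      ┃28 29 30                 ┃━
      ┃                         ┃ 
      ┃                         ┃─
      ┃                         ┃ 
      ┃                         ┃ 
      ┗━━━━━━━━━━━━━━━━━━━━━━━━━┛ 


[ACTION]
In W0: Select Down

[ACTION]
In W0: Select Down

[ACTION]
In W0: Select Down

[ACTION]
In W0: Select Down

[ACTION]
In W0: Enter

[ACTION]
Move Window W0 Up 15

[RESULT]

                                  
                                  
                                  
                  ┏━━━━━━━━━━━━━━━
                  ┃ FileBrowser   
                  ┠───────────────
                  ┃  [-] project/ 
                  ┃    logger.c   
                  ┃    auth.css   
      ┏━━━━━━━━━━━━━━━━━━━━━━━━━┓s
      ┃ CalendarWidget          ┃/
      ┠─────────────────────────┨r
      ┃      September 2026     ┃d
      ┃Mo Tu We Th Fr Sa Su     ┃ 
      ┃    1  2  3  4  5*  6    ┃m
      ┃ 7  8*  9 10 11* 12 13   ┃ 
      ┃14* 15 16 17 18 19 20*   ┃ 
      ┃21* 22 23 24 25 26* 27   ┃ 
      ┃28 29 30                 ┃ 
      ┃                         ┃ 
      ┃                         ┃ 
      ┃                         ┃ 
      ┃                         ┃━
      ┗━━━━━━━━━━━━━━━━━━━━━━━━━┛ 


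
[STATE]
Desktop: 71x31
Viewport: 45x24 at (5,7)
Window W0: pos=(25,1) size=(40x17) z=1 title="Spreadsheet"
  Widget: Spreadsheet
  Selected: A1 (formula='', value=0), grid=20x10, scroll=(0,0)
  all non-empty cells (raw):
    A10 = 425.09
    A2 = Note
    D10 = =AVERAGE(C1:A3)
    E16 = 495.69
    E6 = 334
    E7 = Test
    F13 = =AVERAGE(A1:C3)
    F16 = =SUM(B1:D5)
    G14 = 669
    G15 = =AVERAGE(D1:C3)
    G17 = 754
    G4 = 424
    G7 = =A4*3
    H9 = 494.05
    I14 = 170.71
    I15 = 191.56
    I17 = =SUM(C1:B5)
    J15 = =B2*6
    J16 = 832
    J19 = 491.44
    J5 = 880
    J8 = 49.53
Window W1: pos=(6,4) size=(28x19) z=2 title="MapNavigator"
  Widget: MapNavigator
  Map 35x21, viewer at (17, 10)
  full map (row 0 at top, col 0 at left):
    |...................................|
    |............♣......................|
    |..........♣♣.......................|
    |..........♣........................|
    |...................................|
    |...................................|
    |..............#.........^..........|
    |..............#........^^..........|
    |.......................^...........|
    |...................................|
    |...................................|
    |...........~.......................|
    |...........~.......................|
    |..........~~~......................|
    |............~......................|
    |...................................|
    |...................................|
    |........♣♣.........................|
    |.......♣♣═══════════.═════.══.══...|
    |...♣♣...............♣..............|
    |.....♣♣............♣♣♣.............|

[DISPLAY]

 ┃......♣...................┃ [0]       0    
 ┃..........................┃           0    
 ┃..........................┃   0       0    
 ┃..........#.........^.....┃   0       0    
 ┃..........#........^^.....┃   0       0    
 ┃...................^......┃   0       0    
 ┃..........................┃   0       0    
 ┃.............@............┃   0       0    
 ┃.......~..................┃   0       0    
 ┃.......~..................┃5.09       0    
 ┃......~~~.................┃━━━━━━━━━━━━━━━━
 ┃........~.................┃                
 ┃..........................┃                
 ┃..........................┃                
 ┃....♣♣....................┃                
 ┗━━━━━━━━━━━━━━━━━━━━━━━━━━┛                
                                             
                                             
                                             
                                             
                                             
                                             
                                             
                                             


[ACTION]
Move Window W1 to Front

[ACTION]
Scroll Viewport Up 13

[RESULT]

                                             
                    ┏━━━━━━━━━━━━━━━━━━━━━━━━
                    ┃ Spreadsheet            
                    ┠────────────────────────
 ┏━━━━━━━━━━━━━━━━━━━━━━━━━━┓                
 ┃ MapNavigator             ┃       B       C
 ┠──────────────────────────┨----------------
 ┃......♣...................┃ [0]       0    
 ┃..........................┃           0    
 ┃..........................┃   0       0    
 ┃..........#.........^.....┃   0       0    
 ┃..........#........^^.....┃   0       0    
 ┃...................^......┃   0       0    
 ┃..........................┃   0       0    
 ┃.............@............┃   0       0    
 ┃.......~..................┃   0       0    
 ┃.......~..................┃5.09       0    
 ┃......~~~.................┃━━━━━━━━━━━━━━━━
 ┃........~.................┃                
 ┃..........................┃                
 ┃..........................┃                
 ┃....♣♣....................┃                
 ┗━━━━━━━━━━━━━━━━━━━━━━━━━━┛                
                                             


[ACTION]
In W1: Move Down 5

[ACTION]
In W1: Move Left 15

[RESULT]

                                             
                    ┏━━━━━━━━━━━━━━━━━━━━━━━━
                    ┃ Spreadsheet            
                    ┠────────────────────────
 ┏━━━━━━━━━━━━━━━━━━━━━━━━━━┓                
 ┃ MapNavigator             ┃       B       C
 ┠──────────────────────────┨----------------
 ┃           ...............┃ [0]       0    
 ┃           ...............┃           0    
 ┃           ...............┃   0       0    
 ┃           ...........~...┃   0       0    
 ┃           ...........~...┃   0       0    
 ┃           ..........~~~..┃   0       0    
 ┃           ............~..┃   0       0    
 ┃           ..@............┃   0       0    
 ┃           ...............┃   0       0    
 ┃           ........♣♣.....┃5.09       0    
 ┃           .......♣♣══════┃━━━━━━━━━━━━━━━━
 ┃           ...♣♣..........┃                
 ┃           .....♣♣........┃                
 ┃                          ┃                
 ┃                          ┃                
 ┗━━━━━━━━━━━━━━━━━━━━━━━━━━┛                
                                             
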